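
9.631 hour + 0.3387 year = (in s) 1.072e+07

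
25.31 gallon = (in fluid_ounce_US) 3240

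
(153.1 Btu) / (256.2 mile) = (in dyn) 3.918e+04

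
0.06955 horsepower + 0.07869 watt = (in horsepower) 0.06966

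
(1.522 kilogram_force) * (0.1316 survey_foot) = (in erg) 5.987e+06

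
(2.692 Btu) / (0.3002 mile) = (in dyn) 5.879e+05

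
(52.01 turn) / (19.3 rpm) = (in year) 5.127e-06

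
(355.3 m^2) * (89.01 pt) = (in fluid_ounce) 3.773e+05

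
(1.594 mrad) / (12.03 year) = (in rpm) 4.012e-11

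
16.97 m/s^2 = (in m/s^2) 16.97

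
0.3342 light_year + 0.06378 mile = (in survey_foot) 1.037e+16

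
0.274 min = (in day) 0.0001903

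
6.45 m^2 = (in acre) 0.001594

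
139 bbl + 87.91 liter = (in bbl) 139.6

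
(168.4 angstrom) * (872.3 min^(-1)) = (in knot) 4.759e-07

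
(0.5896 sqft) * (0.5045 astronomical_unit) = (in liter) 4.134e+12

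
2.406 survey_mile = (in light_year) 4.093e-13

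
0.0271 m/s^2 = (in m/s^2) 0.0271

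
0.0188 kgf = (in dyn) 1.844e+04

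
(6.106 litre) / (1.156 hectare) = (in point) 0.001497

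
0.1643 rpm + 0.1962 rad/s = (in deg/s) 12.23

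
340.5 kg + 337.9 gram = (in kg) 340.8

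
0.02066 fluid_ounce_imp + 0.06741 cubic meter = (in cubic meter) 0.06741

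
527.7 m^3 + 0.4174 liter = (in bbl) 3319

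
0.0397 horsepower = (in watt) 29.6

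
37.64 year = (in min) 1.978e+07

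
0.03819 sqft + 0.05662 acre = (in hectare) 0.02291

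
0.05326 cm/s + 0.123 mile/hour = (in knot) 0.1079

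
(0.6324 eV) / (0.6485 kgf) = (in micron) 1.593e-14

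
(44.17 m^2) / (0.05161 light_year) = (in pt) 2.564e-10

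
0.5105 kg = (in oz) 18.01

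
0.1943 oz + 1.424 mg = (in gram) 5.51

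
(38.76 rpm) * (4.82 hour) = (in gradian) 4.484e+06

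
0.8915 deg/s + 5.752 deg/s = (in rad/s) 0.116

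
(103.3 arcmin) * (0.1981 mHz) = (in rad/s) 5.953e-06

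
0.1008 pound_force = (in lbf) 0.1008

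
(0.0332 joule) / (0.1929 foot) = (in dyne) 5.647e+04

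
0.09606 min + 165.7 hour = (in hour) 165.7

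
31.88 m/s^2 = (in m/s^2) 31.88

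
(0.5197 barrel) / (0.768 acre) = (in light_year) 2.81e-21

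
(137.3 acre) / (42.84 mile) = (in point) 2.284e+04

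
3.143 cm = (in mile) 1.953e-05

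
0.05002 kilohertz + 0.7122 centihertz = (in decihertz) 500.3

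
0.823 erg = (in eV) 5.137e+11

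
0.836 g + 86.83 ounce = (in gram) 2462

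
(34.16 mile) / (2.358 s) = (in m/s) 2.331e+04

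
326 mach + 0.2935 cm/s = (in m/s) 1.11e+05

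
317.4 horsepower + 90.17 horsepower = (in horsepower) 407.6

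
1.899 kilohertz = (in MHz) 0.001899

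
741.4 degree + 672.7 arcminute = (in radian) 13.14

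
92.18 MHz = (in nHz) 9.218e+16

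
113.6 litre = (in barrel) 0.7145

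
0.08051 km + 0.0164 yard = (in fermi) 8.052e+16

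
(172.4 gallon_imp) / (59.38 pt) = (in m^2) 37.41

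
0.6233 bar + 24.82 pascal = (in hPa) 623.5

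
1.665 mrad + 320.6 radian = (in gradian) 2.041e+04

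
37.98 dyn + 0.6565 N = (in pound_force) 0.1477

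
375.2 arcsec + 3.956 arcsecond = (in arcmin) 6.319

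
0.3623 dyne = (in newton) 3.623e-06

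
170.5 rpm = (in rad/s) 17.85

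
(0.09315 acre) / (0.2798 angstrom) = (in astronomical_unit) 90.06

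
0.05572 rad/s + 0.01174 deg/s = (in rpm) 0.534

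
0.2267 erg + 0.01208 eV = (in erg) 0.2267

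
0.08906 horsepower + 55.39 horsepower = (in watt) 4.137e+04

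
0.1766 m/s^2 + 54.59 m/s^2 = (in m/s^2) 54.77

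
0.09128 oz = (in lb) 0.005705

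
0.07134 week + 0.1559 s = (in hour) 11.99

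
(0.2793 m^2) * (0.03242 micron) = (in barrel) 5.695e-08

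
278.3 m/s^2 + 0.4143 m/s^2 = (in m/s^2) 278.7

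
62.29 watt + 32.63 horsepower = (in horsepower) 32.71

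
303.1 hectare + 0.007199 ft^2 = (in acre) 749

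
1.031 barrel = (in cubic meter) 0.1639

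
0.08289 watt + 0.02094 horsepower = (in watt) 15.7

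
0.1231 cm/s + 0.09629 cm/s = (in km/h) 0.007898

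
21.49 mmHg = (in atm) 0.02828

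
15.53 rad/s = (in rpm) 148.3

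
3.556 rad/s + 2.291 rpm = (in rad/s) 3.796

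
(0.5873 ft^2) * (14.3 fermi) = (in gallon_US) 2.061e-13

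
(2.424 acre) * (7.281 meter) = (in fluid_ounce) 2.415e+09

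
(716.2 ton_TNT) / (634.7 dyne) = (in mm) 4.721e+17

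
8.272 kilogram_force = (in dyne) 8.112e+06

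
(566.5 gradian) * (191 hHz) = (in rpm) 1.623e+06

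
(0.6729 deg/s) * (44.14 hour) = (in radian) 1866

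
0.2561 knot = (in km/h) 0.4743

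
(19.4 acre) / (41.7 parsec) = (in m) 6.101e-14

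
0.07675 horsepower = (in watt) 57.23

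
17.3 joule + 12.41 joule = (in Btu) 0.02816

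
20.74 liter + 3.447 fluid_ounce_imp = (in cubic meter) 0.02084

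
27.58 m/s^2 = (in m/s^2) 27.58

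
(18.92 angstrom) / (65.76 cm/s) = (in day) 3.33e-14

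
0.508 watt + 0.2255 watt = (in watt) 0.7335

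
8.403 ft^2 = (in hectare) 7.807e-05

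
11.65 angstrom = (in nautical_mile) 6.29e-13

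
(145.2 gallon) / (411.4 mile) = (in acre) 2.051e-10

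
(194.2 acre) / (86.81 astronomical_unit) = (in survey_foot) 1.985e-07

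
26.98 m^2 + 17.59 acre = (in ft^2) 7.665e+05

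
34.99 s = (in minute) 0.5832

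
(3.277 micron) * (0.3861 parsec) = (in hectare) 3.904e+06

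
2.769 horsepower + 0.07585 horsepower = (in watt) 2121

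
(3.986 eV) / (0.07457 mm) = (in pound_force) 1.925e-15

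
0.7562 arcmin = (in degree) 0.0126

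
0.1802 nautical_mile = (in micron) 3.337e+08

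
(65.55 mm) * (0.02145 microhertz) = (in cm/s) 1.406e-07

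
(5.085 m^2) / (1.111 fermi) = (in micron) 4.577e+21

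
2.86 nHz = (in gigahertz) 2.86e-18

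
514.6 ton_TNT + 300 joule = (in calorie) 5.146e+11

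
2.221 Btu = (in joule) 2343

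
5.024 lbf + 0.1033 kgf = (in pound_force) 5.252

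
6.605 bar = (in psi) 95.8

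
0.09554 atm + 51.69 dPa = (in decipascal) 9.686e+04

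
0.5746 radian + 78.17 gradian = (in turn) 0.2869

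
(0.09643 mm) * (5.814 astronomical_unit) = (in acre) 2.073e+04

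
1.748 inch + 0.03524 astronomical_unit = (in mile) 3.276e+06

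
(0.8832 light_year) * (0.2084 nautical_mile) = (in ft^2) 3.471e+19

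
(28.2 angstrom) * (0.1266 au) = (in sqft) 574.9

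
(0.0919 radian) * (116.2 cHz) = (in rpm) 1.02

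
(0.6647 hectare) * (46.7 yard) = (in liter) 2.838e+08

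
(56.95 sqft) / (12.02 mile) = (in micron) 273.5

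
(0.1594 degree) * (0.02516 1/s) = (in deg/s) 0.004011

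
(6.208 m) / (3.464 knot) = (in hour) 0.0009677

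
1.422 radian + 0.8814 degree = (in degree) 82.36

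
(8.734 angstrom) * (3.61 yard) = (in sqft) 3.103e-08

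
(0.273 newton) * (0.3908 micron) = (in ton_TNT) 2.55e-17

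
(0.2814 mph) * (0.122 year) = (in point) 1.372e+09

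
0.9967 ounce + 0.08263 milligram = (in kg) 0.02826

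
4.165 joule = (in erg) 4.165e+07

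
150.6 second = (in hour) 0.04183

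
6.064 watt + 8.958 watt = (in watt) 15.02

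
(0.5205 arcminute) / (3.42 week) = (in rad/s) 7.32e-11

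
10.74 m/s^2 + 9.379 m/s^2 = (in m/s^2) 20.12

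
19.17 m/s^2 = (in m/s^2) 19.17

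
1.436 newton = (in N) 1.436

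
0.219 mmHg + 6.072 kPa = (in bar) 0.06101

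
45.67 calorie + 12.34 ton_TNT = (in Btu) 4.894e+07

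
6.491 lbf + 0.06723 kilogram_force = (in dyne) 2.953e+06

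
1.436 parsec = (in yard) 4.846e+16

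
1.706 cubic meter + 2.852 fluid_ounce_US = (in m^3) 1.706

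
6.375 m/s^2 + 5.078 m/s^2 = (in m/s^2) 11.45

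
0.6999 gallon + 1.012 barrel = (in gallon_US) 43.2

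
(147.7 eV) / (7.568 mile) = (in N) 1.943e-21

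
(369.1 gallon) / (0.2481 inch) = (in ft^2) 2387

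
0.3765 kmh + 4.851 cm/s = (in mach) 0.0004496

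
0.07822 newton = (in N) 0.07822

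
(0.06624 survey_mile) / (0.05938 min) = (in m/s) 29.92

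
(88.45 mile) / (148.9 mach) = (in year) 8.903e-08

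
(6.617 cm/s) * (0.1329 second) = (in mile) 5.464e-06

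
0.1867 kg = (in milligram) 1.867e+05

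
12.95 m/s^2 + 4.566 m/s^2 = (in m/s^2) 17.52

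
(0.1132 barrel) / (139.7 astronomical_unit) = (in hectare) 8.612e-20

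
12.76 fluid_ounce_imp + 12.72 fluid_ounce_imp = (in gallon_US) 0.1913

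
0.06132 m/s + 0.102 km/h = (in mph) 0.2005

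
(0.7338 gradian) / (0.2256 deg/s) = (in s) 2.927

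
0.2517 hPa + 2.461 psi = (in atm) 0.1677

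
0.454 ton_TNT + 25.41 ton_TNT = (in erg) 1.082e+18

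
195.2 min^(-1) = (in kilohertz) 0.003253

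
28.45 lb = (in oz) 455.2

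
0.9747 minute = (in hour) 0.01624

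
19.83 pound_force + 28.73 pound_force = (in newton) 216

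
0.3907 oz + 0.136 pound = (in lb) 0.1604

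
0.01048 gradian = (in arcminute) 0.5659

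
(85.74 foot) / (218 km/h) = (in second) 0.4316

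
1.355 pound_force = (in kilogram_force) 0.6146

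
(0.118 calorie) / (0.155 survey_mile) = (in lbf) 0.0004449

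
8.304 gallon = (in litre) 31.43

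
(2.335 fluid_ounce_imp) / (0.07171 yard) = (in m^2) 0.001012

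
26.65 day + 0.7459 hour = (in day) 26.68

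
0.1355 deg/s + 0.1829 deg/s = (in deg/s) 0.3184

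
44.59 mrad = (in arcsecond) 9197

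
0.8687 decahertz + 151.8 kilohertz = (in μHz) 1.518e+11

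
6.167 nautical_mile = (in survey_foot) 3.747e+04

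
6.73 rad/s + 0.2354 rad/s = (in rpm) 66.51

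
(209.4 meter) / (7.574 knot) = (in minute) 0.8957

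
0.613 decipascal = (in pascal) 0.0613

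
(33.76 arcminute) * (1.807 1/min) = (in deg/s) 0.01695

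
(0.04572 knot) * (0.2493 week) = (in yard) 3878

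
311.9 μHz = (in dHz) 0.003119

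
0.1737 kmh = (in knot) 0.09379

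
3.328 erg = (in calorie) 7.954e-08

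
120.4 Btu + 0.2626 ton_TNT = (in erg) 1.099e+16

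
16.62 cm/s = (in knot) 0.3231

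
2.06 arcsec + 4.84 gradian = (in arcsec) 1.568e+04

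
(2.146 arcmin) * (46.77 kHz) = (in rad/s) 29.2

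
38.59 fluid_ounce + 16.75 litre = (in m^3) 0.01789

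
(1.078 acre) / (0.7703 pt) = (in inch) 6.32e+08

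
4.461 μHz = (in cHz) 0.0004461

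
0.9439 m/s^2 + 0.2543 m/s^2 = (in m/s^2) 1.198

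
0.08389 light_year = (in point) 2.25e+18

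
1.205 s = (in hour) 0.0003347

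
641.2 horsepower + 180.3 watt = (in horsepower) 641.4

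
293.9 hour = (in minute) 1.763e+04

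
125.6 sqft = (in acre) 0.002883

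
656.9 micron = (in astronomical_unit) 4.391e-15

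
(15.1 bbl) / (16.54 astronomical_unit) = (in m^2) 9.702e-13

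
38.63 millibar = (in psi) 0.5603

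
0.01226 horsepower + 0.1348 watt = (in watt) 9.277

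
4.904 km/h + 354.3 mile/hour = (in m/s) 159.7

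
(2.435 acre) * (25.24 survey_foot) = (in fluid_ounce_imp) 2.668e+09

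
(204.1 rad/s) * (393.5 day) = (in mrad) 6.939e+12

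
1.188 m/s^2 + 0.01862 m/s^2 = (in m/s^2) 1.207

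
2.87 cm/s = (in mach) 8.429e-05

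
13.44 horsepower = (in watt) 1.002e+04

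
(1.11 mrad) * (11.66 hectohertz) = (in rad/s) 1.294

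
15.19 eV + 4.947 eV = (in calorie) 7.711e-19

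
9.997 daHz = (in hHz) 0.9997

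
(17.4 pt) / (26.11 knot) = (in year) 1.449e-11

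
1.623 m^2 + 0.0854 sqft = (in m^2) 1.631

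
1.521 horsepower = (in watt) 1134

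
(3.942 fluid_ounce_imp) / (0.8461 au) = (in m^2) 8.849e-16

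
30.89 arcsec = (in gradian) 0.009534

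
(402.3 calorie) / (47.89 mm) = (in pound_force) 7902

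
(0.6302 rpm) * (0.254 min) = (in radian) 1.006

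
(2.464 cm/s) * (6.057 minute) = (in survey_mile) 0.005564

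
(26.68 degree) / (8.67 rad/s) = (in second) 0.05371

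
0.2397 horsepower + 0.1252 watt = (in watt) 178.9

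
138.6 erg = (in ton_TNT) 3.313e-15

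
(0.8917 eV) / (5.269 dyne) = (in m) 2.711e-15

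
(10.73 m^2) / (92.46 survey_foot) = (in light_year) 4.024e-17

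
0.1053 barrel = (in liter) 16.74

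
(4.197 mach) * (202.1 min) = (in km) 1.733e+04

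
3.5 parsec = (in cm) 1.08e+19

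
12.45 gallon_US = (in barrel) 0.2964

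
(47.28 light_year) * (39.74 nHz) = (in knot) 3.455e+10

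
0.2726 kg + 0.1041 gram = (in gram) 272.7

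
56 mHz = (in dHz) 0.56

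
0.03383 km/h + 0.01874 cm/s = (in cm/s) 0.9585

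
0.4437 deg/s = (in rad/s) 0.007744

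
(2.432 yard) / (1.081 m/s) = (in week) 3.401e-06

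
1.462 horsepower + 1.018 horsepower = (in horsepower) 2.48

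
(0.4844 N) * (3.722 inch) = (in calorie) 0.01095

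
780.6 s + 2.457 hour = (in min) 160.4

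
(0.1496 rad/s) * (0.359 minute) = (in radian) 3.222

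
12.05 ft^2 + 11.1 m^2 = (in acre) 0.003019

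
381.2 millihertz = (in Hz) 0.3812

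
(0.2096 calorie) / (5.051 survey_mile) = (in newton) 0.0001079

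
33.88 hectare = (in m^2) 3.388e+05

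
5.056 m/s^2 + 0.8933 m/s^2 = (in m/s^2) 5.949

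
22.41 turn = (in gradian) 8964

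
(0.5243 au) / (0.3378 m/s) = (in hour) 6.45e+07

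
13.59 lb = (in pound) 13.59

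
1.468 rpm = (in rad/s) 0.1537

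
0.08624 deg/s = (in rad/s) 0.001505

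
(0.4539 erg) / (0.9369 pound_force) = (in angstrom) 108.9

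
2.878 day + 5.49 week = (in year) 0.1132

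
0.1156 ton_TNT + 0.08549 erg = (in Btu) 4.584e+05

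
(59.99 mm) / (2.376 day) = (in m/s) 2.922e-07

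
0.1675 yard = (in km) 0.0001532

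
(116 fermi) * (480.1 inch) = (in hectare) 1.415e-16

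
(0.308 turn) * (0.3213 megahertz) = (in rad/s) 6.218e+05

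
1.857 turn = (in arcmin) 4.011e+04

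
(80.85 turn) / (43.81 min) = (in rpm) 1.845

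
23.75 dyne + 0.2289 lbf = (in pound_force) 0.229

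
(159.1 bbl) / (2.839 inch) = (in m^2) 350.8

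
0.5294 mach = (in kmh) 648.9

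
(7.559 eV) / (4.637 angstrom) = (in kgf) 2.663e-10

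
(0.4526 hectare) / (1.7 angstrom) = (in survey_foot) 8.735e+13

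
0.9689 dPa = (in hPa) 0.0009689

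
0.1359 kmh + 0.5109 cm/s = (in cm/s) 4.286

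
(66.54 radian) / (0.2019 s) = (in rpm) 3147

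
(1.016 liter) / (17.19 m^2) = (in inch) 0.002327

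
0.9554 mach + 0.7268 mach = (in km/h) 2062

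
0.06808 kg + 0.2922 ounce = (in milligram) 7.636e+04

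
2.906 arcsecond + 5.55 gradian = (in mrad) 87.19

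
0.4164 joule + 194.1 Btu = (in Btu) 194.1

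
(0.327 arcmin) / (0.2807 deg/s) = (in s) 0.01942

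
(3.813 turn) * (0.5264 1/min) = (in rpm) 2.007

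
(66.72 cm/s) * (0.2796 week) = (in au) 7.542e-07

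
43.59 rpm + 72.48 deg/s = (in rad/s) 5.83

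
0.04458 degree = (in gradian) 0.04953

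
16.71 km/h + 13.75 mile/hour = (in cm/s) 1079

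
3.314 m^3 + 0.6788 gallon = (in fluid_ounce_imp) 1.167e+05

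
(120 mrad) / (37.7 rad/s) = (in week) 5.263e-09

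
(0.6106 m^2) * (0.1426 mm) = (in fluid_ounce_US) 2.944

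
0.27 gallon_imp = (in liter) 1.227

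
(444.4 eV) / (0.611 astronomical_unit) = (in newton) 7.79e-28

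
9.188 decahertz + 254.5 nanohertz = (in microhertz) 9.188e+07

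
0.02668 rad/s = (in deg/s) 1.529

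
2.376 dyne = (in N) 2.376e-05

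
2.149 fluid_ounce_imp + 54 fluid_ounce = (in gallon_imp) 0.3647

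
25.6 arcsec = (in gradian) 0.007901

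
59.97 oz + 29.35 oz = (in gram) 2532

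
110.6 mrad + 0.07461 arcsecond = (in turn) 0.0176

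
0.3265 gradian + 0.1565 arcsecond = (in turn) 0.0008164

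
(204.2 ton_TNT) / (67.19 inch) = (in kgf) 5.105e+10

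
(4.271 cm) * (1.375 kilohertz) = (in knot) 114.2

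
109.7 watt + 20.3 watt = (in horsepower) 0.1743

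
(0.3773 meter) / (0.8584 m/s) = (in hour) 0.0001221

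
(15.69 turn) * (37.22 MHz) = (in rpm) 3.504e+10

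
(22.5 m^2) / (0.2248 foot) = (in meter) 328.4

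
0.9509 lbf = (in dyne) 4.23e+05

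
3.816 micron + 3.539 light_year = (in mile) 2.08e+13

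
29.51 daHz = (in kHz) 0.2951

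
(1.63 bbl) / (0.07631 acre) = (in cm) 0.08392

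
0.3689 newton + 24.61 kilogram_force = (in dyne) 2.417e+07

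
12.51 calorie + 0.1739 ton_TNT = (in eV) 4.541e+27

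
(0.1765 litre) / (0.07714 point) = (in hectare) 0.0006486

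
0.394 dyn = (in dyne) 0.394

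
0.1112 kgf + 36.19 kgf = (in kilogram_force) 36.3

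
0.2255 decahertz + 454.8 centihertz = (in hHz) 0.06803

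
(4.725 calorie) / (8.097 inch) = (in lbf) 21.61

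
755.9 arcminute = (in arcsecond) 4.535e+04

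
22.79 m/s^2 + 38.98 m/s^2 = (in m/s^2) 61.77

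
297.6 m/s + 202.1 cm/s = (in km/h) 1079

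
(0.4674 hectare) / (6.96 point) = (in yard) 2.082e+06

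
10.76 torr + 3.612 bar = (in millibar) 3626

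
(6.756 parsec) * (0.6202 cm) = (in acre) 3.195e+11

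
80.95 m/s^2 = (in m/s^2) 80.95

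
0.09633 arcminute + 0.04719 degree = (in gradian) 0.05422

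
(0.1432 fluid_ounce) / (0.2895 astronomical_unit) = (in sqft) 1.053e-15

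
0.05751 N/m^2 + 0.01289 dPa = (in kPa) 5.88e-05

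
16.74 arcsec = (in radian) 8.116e-05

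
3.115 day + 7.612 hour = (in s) 2.965e+05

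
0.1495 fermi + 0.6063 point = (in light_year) 2.261e-20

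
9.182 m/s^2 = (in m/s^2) 9.182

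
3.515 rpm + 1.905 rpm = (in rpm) 5.42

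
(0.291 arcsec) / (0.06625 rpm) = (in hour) 5.649e-08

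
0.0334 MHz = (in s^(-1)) 3.34e+04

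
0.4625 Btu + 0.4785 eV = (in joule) 488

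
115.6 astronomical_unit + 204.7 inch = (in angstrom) 1.729e+23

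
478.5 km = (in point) 1.356e+09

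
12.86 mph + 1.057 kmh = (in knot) 11.75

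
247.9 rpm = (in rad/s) 25.96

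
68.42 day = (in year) 0.1875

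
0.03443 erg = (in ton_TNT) 8.229e-19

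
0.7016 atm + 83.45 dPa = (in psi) 10.31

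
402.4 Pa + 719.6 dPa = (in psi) 0.0688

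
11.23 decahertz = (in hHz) 1.123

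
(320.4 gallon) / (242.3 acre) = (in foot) 4.058e-06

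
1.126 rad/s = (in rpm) 10.75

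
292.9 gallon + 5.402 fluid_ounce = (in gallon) 292.9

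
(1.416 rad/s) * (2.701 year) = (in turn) 1.92e+07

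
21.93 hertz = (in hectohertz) 0.2193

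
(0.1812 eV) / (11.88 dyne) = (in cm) 2.444e-14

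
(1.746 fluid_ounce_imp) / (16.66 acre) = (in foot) 2.414e-09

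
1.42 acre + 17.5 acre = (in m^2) 7.657e+04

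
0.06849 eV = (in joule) 1.097e-20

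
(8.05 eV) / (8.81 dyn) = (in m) 1.464e-14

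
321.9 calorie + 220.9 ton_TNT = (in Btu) 8.76e+08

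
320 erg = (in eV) 1.997e+14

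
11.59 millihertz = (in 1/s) 0.01159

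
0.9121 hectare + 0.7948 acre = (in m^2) 1.234e+04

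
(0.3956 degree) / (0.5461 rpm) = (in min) 0.002012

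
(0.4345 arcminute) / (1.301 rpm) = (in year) 2.942e-11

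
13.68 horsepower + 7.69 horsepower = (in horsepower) 21.37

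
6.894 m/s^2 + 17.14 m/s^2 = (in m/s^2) 24.03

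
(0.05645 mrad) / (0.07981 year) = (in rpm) 2.142e-10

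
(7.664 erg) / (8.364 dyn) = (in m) 0.009163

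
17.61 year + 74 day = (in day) 6502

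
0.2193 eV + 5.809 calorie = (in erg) 2.43e+08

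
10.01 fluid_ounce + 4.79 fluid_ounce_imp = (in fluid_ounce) 14.61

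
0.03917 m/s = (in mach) 0.000115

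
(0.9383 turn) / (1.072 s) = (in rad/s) 5.5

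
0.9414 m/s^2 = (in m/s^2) 0.9414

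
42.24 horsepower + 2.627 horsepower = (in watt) 3.346e+04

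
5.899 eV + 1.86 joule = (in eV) 1.161e+19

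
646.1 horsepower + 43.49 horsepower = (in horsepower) 689.6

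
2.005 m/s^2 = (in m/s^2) 2.005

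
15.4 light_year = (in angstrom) 1.457e+27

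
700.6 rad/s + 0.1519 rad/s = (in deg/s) 4.015e+04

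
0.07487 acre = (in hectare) 0.0303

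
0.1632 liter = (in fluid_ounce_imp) 5.744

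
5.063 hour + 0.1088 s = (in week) 0.03014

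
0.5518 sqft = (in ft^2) 0.5518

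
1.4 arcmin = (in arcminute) 1.4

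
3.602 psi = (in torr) 186.3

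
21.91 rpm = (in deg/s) 131.5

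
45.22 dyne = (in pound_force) 0.0001017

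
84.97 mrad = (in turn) 0.01352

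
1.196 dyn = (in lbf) 2.689e-06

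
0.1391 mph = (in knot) 0.1209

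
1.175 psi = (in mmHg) 60.77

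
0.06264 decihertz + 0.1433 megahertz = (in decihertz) 1.433e+06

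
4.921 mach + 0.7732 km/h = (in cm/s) 1.676e+05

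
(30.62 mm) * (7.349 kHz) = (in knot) 437.4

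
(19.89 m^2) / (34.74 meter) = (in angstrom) 5.725e+09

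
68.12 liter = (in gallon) 18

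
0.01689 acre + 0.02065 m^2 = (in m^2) 68.37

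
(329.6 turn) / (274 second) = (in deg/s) 433.1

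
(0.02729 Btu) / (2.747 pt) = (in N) 2.971e+04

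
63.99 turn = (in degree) 2.304e+04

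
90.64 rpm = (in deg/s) 543.8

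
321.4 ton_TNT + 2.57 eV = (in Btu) 1.275e+09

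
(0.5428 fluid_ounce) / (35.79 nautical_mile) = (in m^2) 2.422e-10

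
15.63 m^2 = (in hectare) 0.001563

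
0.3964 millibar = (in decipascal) 396.4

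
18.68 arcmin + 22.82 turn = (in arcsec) 2.958e+07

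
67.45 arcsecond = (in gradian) 0.02082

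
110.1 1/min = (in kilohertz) 0.001835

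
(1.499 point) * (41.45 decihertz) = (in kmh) 0.007891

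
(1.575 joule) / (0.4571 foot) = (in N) 11.3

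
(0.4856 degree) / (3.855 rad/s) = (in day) 2.545e-08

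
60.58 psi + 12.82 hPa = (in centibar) 419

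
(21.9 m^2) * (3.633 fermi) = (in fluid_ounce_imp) 2.8e-09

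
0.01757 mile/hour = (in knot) 0.01527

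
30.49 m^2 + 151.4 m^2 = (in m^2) 181.9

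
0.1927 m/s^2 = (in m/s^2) 0.1927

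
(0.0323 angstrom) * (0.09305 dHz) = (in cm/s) 3.006e-12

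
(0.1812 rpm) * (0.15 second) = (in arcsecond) 587.1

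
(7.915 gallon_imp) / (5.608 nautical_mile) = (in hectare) 3.464e-10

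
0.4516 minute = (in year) 8.592e-07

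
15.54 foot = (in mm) 4737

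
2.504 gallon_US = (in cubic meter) 0.009479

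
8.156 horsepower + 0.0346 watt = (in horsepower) 8.156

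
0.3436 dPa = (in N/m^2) 0.03436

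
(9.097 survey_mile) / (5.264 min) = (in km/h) 166.9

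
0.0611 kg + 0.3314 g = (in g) 61.43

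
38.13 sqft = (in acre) 0.0008753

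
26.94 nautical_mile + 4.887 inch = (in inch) 1.964e+06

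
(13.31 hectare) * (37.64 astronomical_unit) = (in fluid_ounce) 2.534e+22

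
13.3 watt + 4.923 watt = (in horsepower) 0.02444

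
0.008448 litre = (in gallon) 0.002232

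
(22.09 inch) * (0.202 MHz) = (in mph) 2.535e+05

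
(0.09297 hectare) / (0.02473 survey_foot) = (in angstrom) 1.233e+15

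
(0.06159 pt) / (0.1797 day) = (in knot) 2.72e-09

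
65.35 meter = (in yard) 71.47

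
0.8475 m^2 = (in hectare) 8.475e-05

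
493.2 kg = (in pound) 1087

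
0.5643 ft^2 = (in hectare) 5.243e-06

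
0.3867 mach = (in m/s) 131.7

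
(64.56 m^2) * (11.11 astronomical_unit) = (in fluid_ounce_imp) 3.776e+18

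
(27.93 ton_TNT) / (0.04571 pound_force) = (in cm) 5.747e+13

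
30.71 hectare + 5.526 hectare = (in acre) 89.54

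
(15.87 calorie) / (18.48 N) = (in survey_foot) 11.79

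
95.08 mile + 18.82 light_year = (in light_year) 18.82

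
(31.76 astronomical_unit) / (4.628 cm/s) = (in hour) 2.852e+10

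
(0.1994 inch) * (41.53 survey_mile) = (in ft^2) 3644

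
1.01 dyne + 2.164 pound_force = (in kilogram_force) 0.9816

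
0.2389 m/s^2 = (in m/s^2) 0.2389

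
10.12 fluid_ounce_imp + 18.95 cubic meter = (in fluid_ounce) 6.408e+05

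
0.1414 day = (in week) 0.0202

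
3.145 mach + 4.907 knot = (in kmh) 3864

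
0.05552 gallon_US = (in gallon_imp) 0.04623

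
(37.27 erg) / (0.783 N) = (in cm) 0.000476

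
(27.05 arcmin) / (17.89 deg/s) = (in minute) 0.00042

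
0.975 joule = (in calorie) 0.233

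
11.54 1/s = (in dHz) 115.4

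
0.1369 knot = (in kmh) 0.2535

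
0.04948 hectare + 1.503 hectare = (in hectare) 1.552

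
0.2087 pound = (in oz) 3.339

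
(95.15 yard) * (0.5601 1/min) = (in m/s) 0.8122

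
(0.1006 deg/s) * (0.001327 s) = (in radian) 2.33e-06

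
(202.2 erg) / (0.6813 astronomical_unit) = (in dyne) 1.984e-11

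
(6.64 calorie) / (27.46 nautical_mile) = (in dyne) 54.63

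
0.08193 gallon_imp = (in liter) 0.3725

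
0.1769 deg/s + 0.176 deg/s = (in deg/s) 0.3529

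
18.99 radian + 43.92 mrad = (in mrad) 1.903e+04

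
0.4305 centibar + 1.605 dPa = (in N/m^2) 430.7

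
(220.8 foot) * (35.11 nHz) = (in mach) 6.939e-09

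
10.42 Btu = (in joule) 1.099e+04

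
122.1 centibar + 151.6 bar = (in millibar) 1.528e+05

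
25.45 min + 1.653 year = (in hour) 1.448e+04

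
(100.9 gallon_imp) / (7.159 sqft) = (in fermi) 6.897e+14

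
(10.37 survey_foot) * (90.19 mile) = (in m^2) 4.588e+05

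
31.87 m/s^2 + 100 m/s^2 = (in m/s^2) 131.9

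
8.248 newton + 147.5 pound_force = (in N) 664.4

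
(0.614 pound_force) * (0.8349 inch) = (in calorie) 0.01384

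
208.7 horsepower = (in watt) 1.556e+05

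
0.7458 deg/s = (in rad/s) 0.01302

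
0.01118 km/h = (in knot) 0.006037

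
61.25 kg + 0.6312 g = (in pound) 135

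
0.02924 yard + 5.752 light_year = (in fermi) 5.442e+31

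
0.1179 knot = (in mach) 0.0001781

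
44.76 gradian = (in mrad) 703.1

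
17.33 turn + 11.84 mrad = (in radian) 108.9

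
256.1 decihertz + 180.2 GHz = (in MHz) 1.802e+05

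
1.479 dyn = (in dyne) 1.479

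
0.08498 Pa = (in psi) 1.233e-05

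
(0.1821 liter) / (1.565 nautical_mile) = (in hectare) 6.283e-12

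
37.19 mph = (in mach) 0.04883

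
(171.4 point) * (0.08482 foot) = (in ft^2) 0.01683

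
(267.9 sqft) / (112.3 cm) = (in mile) 0.01377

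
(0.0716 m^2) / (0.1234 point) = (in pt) 4.662e+06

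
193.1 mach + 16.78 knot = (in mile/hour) 1.471e+05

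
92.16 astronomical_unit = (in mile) 8.567e+09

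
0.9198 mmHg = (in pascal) 122.6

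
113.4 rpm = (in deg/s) 680.4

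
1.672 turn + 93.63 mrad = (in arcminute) 3.644e+04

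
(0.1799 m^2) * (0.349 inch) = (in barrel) 0.01003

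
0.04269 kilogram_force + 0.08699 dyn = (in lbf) 0.09412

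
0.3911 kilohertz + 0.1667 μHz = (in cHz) 3.911e+04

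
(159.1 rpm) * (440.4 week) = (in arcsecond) 9.153e+14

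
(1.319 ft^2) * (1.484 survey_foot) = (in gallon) 14.64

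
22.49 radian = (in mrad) 2.249e+04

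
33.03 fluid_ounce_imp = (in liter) 0.9385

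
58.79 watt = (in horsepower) 0.07884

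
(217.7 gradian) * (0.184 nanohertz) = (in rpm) 6.009e-09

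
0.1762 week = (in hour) 29.6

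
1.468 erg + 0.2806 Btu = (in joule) 296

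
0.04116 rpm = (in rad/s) 0.00431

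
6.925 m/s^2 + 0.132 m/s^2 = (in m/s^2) 7.057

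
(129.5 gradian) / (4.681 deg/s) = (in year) 7.895e-07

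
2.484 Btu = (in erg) 2.621e+10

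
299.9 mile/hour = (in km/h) 482.6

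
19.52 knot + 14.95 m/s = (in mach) 0.0734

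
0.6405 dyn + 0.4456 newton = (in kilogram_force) 0.04544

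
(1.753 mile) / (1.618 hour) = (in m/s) 0.4843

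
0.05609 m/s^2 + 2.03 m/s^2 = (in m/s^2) 2.086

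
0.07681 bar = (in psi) 1.114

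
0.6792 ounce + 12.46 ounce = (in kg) 0.3725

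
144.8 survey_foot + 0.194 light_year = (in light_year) 0.194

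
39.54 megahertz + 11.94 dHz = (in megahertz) 39.54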